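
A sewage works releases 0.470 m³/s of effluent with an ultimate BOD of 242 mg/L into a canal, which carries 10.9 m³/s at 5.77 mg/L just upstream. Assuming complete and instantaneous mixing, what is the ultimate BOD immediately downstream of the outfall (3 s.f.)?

Flow-weighted mixing: C = (Q_r C_r + Q_w C_w)/(Q_r + Q_w)
= (10.9×5.77 + 0.470×242)/(10.9 + 0.470) = 176.6/11.37 = 15.54 mg/L.

15.5 mg/L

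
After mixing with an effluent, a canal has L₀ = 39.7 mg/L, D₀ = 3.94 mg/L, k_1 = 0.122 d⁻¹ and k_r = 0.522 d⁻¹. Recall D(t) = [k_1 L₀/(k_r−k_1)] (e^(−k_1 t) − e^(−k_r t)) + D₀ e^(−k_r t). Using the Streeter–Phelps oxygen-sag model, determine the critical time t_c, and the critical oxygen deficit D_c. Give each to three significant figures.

t_c = [1/(k_r−k_1)] ln[(k_r/k_1)(1 − D₀(k_r−k_1)/(k_1 L₀))]
= [1/(0.522−0.122)] ln[(0.522/0.122)(1 − 3.94×0.4000/(0.122×39.7))]
= (1/0.4000) ln[4.279 × 0.6746] = 2.500 × ln(2.886) = 2.500 × 1.060 = 2.650 d.
L(t_c) = L₀ e^(−k_1 t_c) = 39.7 × 0.7238 = 28.73 mg/L, and at the critical point k_r D_c = k_1 L, so D_c = (0.122/0.522) × 28.73 = 6.715 mg/L.

t_c ≈ 2.65 d; D_c ≈ 6.72 mg/L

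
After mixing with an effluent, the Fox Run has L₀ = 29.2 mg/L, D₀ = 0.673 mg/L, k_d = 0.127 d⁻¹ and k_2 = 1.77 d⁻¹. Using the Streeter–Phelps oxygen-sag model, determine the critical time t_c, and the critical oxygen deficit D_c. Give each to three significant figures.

t_c ≈ 1.39 d; D_c ≈ 1.76 mg/L

t_c = [1/(k_2−k_d)] ln[(k_2/k_d)(1 − D₀(k_2−k_d)/(k_d L₀))]
= [1/(1.77−0.127)] ln[(1.77/0.127)(1 − 0.673×1.643/(0.127×29.2))]
= (1/1.643) ln[13.94 × 0.7018] = 0.6086 × ln(9.781) = 0.6086 × 2.280 = 1.388 d.
L(t_c) = L₀ e^(−k_d t_c) = 29.2 × 0.8384 = 24.48 mg/L, and at the critical point k_2 D_c = k_d L, so D_c = (0.127/1.77) × 24.48 = 1.757 mg/L.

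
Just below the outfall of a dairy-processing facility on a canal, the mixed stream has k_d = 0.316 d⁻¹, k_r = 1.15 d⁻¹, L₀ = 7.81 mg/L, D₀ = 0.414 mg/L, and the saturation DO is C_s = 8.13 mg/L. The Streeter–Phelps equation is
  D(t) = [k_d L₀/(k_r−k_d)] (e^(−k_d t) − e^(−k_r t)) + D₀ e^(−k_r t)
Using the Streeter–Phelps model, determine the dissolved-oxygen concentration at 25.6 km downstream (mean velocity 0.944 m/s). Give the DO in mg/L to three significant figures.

DO ≈ 7.22 mg/L

Travel time t = x/v = 25.6 km / (0.944 m/s) = 25600 m / 0.944 m/s = 27120 s = 0.3139 d.
k_d L₀/(k_r−k_d) = 0.316×7.81/(1.15−0.316) = 2.468/0.8340 = 2.959 mg/L.
e^(−k_d t) = e^(−0.316×0.3139) = 0.9056; e^(−k_r t) = e^(−1.15×0.3139) = 0.6970.
D = 2.959 × (0.9056 − 0.6970) + 0.414 × 0.6970 = 0.6172 + 0.2886 = 0.9057 mg/L.
DO = C_s − D = 8.13 − 0.9057 = 7.224 mg/L.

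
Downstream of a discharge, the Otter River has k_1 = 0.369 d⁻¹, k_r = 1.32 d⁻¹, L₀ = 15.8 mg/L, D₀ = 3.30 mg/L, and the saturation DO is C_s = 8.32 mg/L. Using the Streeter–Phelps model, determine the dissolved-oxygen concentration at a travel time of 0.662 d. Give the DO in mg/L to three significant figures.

DO ≈ 4.70 mg/L

k_1 L₀/(k_r−k_1) = 0.369×15.8/(1.32−0.369) = 5.830/0.9510 = 6.131 mg/L.
e^(−k_1 t) = e^(−0.369×0.6620) = 0.7833; e^(−k_r t) = e^(−1.32×0.6620) = 0.4173.
D = 6.131 × (0.7833 − 0.4173) + 3.30 × 0.4173 = 2.243 + 1.377 = 3.621 mg/L.
DO = C_s − D = 8.32 − 3.621 = 4.699 mg/L.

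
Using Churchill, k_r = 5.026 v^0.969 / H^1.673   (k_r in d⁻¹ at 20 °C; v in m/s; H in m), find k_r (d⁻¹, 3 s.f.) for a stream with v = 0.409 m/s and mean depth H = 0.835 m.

k_r ≈ 2.86 d⁻¹

k_r = 5.026 × 0.409^0.969 / 0.835^1.673 = 5.026 × 0.4205 / 0.7396 = 2.858 d⁻¹.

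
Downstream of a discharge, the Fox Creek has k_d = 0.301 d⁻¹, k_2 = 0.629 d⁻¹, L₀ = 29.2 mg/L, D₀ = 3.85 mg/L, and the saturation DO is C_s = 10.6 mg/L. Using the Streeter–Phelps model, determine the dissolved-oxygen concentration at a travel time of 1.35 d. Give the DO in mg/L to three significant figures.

k_d L₀/(k_2−k_d) = 0.301×29.2/(0.629−0.301) = 8.789/0.3280 = 26.80 mg/L.
e^(−k_d t) = e^(−0.301×1.350) = 0.6661; e^(−k_2 t) = e^(−0.629×1.350) = 0.4278.
D = 26.80 × (0.6661 − 0.4278) + 3.85 × 0.4278 = 6.386 + 1.647 = 8.032 mg/L.
DO = C_s − D = 10.6 − 8.032 = 2.568 mg/L.

DO ≈ 2.57 mg/L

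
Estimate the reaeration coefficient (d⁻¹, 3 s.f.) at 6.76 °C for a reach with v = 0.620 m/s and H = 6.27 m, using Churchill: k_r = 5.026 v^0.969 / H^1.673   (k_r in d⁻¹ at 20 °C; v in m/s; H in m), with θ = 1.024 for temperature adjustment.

k_r(20) = 5.026 × 0.620^0.969 / 6.27^1.673 = 5.026 × 0.6293 / 21.57 = 0.1466 d⁻¹.
k_r(6.76) = 0.1466 × 1.024^(6.76−20) = 0.1466 × 0.7305 = 0.1071 d⁻¹.

k_r ≈ 0.107 d⁻¹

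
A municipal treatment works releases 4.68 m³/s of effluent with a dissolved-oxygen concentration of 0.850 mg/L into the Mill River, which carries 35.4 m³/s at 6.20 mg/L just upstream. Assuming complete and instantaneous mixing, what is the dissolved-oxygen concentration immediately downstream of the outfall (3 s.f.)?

5.58 mg/L

Flow-weighted mixing: C = (Q_r C_r + Q_w C_w)/(Q_r + Q_w)
= (35.4×6.20 + 4.68×0.850)/(35.4 + 4.68) = 223.5/40.08 = 5.575 mg/L.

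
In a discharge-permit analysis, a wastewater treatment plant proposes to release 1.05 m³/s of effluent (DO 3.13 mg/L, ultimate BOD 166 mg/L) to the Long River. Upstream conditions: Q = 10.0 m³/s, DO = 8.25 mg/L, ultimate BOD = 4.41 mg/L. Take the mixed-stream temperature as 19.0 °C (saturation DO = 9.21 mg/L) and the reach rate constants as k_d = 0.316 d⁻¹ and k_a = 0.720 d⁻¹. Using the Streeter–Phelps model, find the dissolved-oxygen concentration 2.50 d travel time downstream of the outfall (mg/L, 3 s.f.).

DO ≈ 4.51 mg/L

Mixed DO = (10.0×8.25 + 1.05×3.13)/(10.0+1.05) = 85.79/11.05 = 7.763 mg/L.
Mixed L₀ = (10.0×4.41 + 1.05×166)/(11.05) = 218.4/11.05 = 19.76 mg/L.
Initial deficit D₀ = C_s − DO₀ = 9.21 − 7.763 = 1.447 mg/L.
D(2.50) = [0.316×19.76/(0.720−0.316)](e^(−0.316×2.50) − e^(−0.720×2.50)) + 1.447 e^(−0.720×2.50)
= 15.46 × (0.4538 − 0.1653) + 1.447 × 0.1653 = 4.700 mg/L.
DO = 9.21 − 4.700 = 4.510 mg/L.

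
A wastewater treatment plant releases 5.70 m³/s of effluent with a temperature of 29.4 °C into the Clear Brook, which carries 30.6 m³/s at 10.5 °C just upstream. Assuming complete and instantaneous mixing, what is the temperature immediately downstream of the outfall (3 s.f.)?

Flow-weighted mixing: C = (Q_r C_r + Q_w C_w)/(Q_r + Q_w)
= (30.6×10.5 + 5.70×29.4)/(30.6 + 5.70) = 488.9/36.30 = 13.47 °C.

13.5 °C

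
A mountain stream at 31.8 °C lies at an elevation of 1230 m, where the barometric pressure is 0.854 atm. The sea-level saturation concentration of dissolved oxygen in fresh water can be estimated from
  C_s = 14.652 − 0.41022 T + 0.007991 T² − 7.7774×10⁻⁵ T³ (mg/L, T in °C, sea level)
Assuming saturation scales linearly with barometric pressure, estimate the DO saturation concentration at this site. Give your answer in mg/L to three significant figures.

C_s ≈ 6.14 mg/L

At sea level: C_s = 14.652 − 0.41022×31.8 + 0.007991×31.8² − 7.7774×10⁻⁵×31.8³ = 7.187 mg/L.
Pressure correction: C_s' = 7.187 × 0.854 = 6.138 mg/L.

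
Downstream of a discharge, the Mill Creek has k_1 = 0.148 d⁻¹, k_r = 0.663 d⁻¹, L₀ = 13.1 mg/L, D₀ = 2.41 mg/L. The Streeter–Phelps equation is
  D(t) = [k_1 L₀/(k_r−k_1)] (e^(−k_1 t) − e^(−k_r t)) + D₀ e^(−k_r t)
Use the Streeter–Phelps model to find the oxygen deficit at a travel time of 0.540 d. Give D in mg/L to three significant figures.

k_1 L₀/(k_r−k_1) = 0.148×13.1/(0.663−0.148) = 1.939/0.5150 = 3.765 mg/L.
e^(−k_1 t) = e^(−0.148×0.5400) = 0.9232; e^(−k_r t) = e^(−0.663×0.5400) = 0.6991.
D = 3.765 × (0.9232 − 0.6991) + 2.41 × 0.6991 = 0.8438 + 1.685 = 2.529 mg/L.

D ≈ 2.53 mg/L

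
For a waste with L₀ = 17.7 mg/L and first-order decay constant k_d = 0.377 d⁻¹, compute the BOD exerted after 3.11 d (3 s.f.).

y ≈ 12.2 mg/L

y_t = L₀(1 − e^(−k_d t)) = 17.7 × (1 − e^(−0.377×3.11))
= 17.7 × (1 − 0.3096) = 17.7 × 0.6904 = 12.22 mg/L.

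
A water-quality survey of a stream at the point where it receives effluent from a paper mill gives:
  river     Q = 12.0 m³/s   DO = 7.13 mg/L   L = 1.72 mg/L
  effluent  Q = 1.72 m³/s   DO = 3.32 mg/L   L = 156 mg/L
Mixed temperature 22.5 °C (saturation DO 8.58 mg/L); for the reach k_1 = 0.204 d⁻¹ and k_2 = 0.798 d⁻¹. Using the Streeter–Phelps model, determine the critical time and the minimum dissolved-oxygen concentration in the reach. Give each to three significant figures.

Mixed DO = (12.0×7.13 + 1.72×3.32)/(12.0+1.72) = 91.27/13.72 = 6.652 mg/L.
Mixed L₀ = (12.0×1.72 + 1.72×156)/(13.72) = 289.0/13.72 = 21.06 mg/L.
Initial deficit D₀ = C_s − DO₀ = 8.58 − 6.652 = 1.928 mg/L.
t_c = (1/0.5940) ln[(0.798/0.204)(1 − 1.928×0.5940/(0.204×21.06))] = 1.684 × ln(2.869) = 1.775 d.
D_c = (0.204/0.798) × 21.06 × e^(−0.204×1.775) = 0.2556 × 21.06 × 0.6963 = 3.749 mg/L.
Minimum DO = 8.58 − 3.749 = 4.831 mg/L.

t_c ≈ 1.77 d; minimum DO ≈ 4.83 mg/L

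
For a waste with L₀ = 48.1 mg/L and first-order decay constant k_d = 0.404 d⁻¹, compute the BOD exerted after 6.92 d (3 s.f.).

y ≈ 45.2 mg/L

y_t = L₀(1 − e^(−k_d t)) = 48.1 × (1 − e^(−0.404×6.92))
= 48.1 × (1 − 0.06107) = 48.1 × 0.9389 = 45.16 mg/L.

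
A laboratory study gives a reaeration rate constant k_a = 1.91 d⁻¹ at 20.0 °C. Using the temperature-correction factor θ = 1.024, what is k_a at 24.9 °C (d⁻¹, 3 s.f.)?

k_a(T₂) = k_a(T₁) · θ^(T₂−T₁) = 1.91 × 1.024^(24.9−20.0)
= 1.91 × 1.024^4.90 = 1.91 × 1.123 = 2.145 d⁻¹.

k_a ≈ 2.15 d⁻¹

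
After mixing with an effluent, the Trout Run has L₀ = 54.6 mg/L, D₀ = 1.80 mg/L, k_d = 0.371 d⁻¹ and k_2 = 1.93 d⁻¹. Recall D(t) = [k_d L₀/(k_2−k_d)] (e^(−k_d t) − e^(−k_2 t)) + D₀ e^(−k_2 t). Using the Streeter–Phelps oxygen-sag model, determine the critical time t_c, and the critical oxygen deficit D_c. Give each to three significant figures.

t_c = [1/(k_2−k_d)] ln[(k_2/k_d)(1 − D₀(k_2−k_d)/(k_d L₀))]
= [1/(1.93−0.371)] ln[(1.93/0.371)(1 − 1.80×1.559/(0.371×54.6))]
= (1/1.559) ln[5.202 × 0.8615] = 0.6414 × ln(4.481) = 0.6414 × 1.500 = 0.9621 d.
D_c = (k_d/k_2) L₀ e^(−k_d t_c) = (0.371/1.93) × 54.6 × e^(−0.371×0.9621) = 0.1922 × 54.6 × 0.6998 = 7.345 mg/L.

t_c ≈ 0.962 d; D_c ≈ 7.34 mg/L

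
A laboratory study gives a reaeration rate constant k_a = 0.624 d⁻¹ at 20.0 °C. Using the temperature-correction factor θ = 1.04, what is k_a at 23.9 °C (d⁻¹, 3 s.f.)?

k_a ≈ 0.727 d⁻¹

k_a(T₂) = k_a(T₁) · θ^(T₂−T₁) = 0.624 × 1.04^(23.9−20.0)
= 0.624 × 1.04^3.90 = 0.624 × 1.165 = 0.7271 d⁻¹.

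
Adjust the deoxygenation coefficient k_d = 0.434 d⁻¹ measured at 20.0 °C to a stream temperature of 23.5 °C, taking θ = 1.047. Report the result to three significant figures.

k_d ≈ 0.510 d⁻¹

k_d(T₂) = k_d(T₁) · θ^(T₂−T₁) = 0.434 × 1.047^(23.5−20.0)
= 0.434 × 1.047^3.50 = 0.434 × 1.174 = 0.5097 d⁻¹.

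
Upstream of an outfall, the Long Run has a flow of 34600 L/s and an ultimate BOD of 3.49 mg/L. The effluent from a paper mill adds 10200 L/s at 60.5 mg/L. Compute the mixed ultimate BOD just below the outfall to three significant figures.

Flow-weighted mixing: C = (Q_r C_r + Q_w C_w)/(Q_r + Q_w)
= (34600×3.49 + 10200×60.5)/(34600 + 10200) = 737900/44800 = 16.47 mg/L.

16.5 mg/L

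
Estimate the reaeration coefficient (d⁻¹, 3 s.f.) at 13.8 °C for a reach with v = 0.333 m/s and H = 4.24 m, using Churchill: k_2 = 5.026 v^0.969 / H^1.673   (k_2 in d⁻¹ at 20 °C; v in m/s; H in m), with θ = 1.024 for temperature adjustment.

k_2 ≈ 0.133 d⁻¹

k_2(20) = 5.026 × 0.333^0.969 / 4.24^1.673 = 5.026 × 0.3445 / 11.21 = 0.1545 d⁻¹.
k_2(13.8) = 0.1545 × 1.024^(13.8−20) = 0.1545 × 0.8633 = 0.1334 d⁻¹.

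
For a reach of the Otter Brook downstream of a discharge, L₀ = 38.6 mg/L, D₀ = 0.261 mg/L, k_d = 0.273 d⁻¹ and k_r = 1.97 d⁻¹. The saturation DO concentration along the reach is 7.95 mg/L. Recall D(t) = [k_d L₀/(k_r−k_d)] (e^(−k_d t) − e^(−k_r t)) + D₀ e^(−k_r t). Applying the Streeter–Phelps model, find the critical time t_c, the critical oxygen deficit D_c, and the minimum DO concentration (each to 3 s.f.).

t_c ≈ 1.14 d; D_c ≈ 3.92 mg/L; min DO ≈ 4.03 mg/L

With k_r/k_d = 7.216 and 1 − D₀(k_r−k_d)/(k_d L₀) = 0.9580,
t_c = ln(7.216 × 0.9580) / (1.97 − 0.273) = ln(6.913) / 1.697 = 1.933/1.697 = 1.139 d.
L(t_c) = L₀ e^(−k_d t_c) = 38.6 × 0.7327 = 28.28 mg/L, and at the critical point k_r D_c = k_d L, so D_c = (0.273/1.97) × 28.28 = 3.919 mg/L.
Minimum DO = C_s − D_c = 7.95 − 3.919 = 4.031 mg/L.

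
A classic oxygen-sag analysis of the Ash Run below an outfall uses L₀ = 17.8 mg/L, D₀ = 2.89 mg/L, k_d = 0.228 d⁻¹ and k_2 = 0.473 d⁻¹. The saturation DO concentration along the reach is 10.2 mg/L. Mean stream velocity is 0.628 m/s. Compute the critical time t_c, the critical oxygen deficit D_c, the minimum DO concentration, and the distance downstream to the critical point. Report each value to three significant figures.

t_c ≈ 2.20 d; D_c ≈ 5.20 mg/L; min DO ≈ 5.00 mg/L; x_c ≈ 119 km

At the critical point dD/dt = 0, so k_d L₀ e^(−k_d t) = k_2 D. Substituting D(t) from the Streeter–Phelps equation and solving for t gives
t_c = ln[(k_2/k_d)(1 − D₀(k_2−k_d)/(k_d L₀))] / (k_2−k_d).
Here k_2−k_d = 0.2450 d⁻¹ and 1 − D₀(k_2−k_d)/(k_d L₀) = 1 − 2.89×0.2450/(0.228×17.8) = 0.8255, so
t_c = ln(2.075 × 0.8255) / 0.2450 = 0.5380 / 0.2450 = 2.196 d.
L(t_c) = L₀ e^(−k_d t_c) = 17.8 × 0.6061 = 10.79 mg/L, and at the critical point k_2 D_c = k_d L, so D_c = (0.228/0.473) × 10.79 = 5.201 mg/L.
Minimum DO = C_s − D_c = 10.2 − 5.201 = 4.999 mg/L.
x_c = v t_c = 0.628 m/s × 2.196 d × 86400 s/d = 119200 m ≈ 119 km.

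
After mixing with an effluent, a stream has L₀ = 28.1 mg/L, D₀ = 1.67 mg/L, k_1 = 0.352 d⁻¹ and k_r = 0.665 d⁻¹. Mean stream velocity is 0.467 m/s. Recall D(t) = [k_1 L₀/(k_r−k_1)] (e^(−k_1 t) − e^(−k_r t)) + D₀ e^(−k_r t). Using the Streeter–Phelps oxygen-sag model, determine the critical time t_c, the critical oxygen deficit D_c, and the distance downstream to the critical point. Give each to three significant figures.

t_c ≈ 1.86 d; D_c ≈ 7.73 mg/L; x_c ≈ 75.0 km

With k_r/k_1 = 1.889 and 1 − D₀(k_r−k_1)/(k_1 L₀) = 0.9472,
t_c = ln(1.889 × 0.9472) / (0.665 − 0.352) = ln(1.789) / 0.3130 = 0.5819/0.3130 = 1.859 d.
D_c = (k_1/k_r) L₀ e^(−k_1 t_c) = (0.352/0.665) × 28.1 × e^(−0.352×1.859) = 0.5293 × 28.1 × 0.5198 = 7.731 mg/L.
x_c = v t_c = 0.467 m/s × 1.859 d × 86400 s/d = 75010 m ≈ 75.0 km.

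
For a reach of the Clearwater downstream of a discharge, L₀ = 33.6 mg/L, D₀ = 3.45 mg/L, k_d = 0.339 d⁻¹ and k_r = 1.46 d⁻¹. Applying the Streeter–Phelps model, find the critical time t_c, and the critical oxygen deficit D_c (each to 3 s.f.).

t_c ≈ 0.933 d; D_c ≈ 5.69 mg/L

t_c = [1/(k_r−k_d)] ln[(k_r/k_d)(1 − D₀(k_r−k_d)/(k_d L₀))]
= [1/(1.46−0.339)] ln[(1.46/0.339)(1 − 3.45×1.121/(0.339×33.6))]
= (1/1.121) ln[4.307 × 0.6605] = 0.8921 × ln(2.844) = 0.8921 × 1.045 = 0.9325 d.
L(t_c) = L₀ e^(−k_d t_c) = 33.6 × 0.7290 = 24.49 mg/L, and at the critical point k_r D_c = k_d L, so D_c = (0.339/1.46) × 24.49 = 5.687 mg/L.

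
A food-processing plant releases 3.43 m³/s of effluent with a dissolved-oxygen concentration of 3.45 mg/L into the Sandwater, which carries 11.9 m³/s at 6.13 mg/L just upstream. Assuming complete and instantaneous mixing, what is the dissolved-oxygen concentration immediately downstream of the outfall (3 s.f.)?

5.53 mg/L

Flow-weighted mixing: C = (Q_r C_r + Q_w C_w)/(Q_r + Q_w)
= (11.9×6.13 + 3.43×3.45)/(11.9 + 3.43) = 84.78/15.33 = 5.530 mg/L.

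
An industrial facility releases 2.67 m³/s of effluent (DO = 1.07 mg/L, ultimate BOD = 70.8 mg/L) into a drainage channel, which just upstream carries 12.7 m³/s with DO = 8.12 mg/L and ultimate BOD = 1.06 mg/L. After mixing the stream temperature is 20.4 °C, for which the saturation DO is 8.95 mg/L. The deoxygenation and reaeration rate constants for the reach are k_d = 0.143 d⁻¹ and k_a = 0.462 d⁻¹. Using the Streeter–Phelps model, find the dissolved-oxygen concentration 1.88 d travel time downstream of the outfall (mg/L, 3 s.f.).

DO ≈ 6.05 mg/L

Mixed DO = (12.7×8.12 + 2.67×1.07)/(12.7+2.67) = 106.0/15.37 = 6.895 mg/L.
Mixed L₀ = (12.7×1.06 + 2.67×70.8)/(15.37) = 202.5/15.37 = 13.17 mg/L.
Initial deficit D₀ = C_s − DO₀ = 8.95 − 6.895 = 2.055 mg/L.
D(1.88) = [0.143×13.17/(0.462−0.143)](e^(−0.143×1.88) − e^(−0.462×1.88)) + 2.055 e^(−0.462×1.88)
= 5.906 × (0.7643 − 0.4196) + 2.055 × 0.4196 = 2.898 mg/L.
DO = 8.95 − 2.898 = 6.052 mg/L.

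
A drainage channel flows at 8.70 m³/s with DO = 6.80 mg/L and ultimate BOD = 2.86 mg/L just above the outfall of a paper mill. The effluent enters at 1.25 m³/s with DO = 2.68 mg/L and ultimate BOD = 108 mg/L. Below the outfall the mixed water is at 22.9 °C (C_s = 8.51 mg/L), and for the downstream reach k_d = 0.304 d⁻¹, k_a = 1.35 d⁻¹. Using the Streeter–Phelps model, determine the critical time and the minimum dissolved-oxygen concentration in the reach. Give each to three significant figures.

t_c ≈ 0.806 d; minimum DO ≈ 5.68 mg/L

Mixed DO = (8.70×6.80 + 1.25×2.68)/(8.70+1.25) = 62.51/9.950 = 6.282 mg/L.
Mixed L₀ = (8.70×2.86 + 1.25×108)/(9.950) = 159.9/9.950 = 16.07 mg/L.
Initial deficit D₀ = C_s − DO₀ = 8.51 − 6.282 = 2.228 mg/L.
t_c = (1/1.046) ln[(1.35/0.304)(1 − 2.228×1.046/(0.304×16.07))] = 0.9560 × ln(2.323) = 0.8056 d.
D_c = (0.304/1.35) × 16.07 × e^(−0.304×0.8056) = 0.2252 × 16.07 × 0.7828 = 2.832 mg/L.
Minimum DO = 8.51 − 2.832 = 5.678 mg/L.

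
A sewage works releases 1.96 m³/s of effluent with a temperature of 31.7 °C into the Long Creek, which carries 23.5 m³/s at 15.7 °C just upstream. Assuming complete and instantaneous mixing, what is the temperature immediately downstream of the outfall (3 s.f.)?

16.9 °C

Flow-weighted mixing: C = (Q_r C_r + Q_w C_w)/(Q_r + Q_w)
= (23.5×15.7 + 1.96×31.7)/(23.5 + 1.96) = 431.1/25.46 = 16.93 °C.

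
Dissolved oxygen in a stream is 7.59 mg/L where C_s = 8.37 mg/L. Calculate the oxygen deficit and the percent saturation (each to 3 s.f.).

D ≈ 0.780 mg/L; 90.7 % saturation

D = C_s − C = 8.37 − 7.59 = 0.780 mg/L.
% saturation = 7.59/8.37 × 100 = 90.7 %.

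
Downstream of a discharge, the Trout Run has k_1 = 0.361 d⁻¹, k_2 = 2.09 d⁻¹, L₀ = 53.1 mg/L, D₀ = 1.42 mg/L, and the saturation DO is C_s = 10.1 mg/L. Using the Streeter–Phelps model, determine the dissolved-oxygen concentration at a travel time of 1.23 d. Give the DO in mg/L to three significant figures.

k_1 L₀/(k_2−k_1) = 0.361×53.1/(2.09−0.361) = 19.17/1.729 = 11.09 mg/L.
e^(−k_1 t) = e^(−0.361×1.230) = 0.6414; e^(−k_2 t) = e^(−2.09×1.230) = 0.07648.
D = 11.09 × (0.6414 − 0.07648) + 1.42 × 0.07648 = 6.264 + 0.1086 = 6.372 mg/L.
DO = C_s − D = 10.1 − 6.372 = 3.728 mg/L.

DO ≈ 3.73 mg/L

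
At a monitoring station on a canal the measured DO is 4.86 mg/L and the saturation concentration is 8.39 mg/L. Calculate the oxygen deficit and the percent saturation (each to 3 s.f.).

D ≈ 3.53 mg/L; 57.9 % saturation

D = C_s − C = 8.39 − 4.86 = 3.53 mg/L.
% saturation = 4.86/8.39 × 100 = 57.9 %.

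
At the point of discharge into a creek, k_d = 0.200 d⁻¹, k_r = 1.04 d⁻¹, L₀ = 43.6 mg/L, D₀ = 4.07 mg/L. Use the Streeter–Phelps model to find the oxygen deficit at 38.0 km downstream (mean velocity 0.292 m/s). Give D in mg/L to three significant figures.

Travel time t = x/v = 38.0 km / (0.292 m/s) = 38000 m / 0.292 m/s = 130100 s = 1.506 d.
k_d L₀/(k_r−k_d) = 0.200×43.6/(1.04−0.200) = 8.720/0.8400 = 10.38 mg/L.
e^(−k_d t) = e^(−0.200×1.506) = 0.7399; e^(−k_r t) = e^(−1.04×1.506) = 0.2088.
D = 10.38 × (0.7399 − 0.2088) + 4.07 × 0.2088 = 5.513 + 0.8497 = 6.363 mg/L.

D ≈ 6.36 mg/L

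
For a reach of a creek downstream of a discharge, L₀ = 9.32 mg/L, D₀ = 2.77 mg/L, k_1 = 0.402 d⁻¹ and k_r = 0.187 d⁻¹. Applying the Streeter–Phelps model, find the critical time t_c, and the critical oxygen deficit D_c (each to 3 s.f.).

t_c = [1/(k_r−k_1)] ln[(k_r/k_1)(1 − D₀(k_r−k_1)/(k_1 L₀))]
= [1/(0.187−0.402)] ln[(0.187/0.402)(1 − 2.77×-0.2150/(0.402×9.32))]
= (1/-0.2150) ln[0.4652 × 1.159] = -4.651 × ln(0.5391) = -4.651 × -0.6178 = 2.874 d.
L(t_c) = L₀ e^(−k_1 t_c) = 9.32 × 0.3150 = 2.936 mg/L, and at the critical point k_r D_c = k_1 L, so D_c = (0.402/0.187) × 2.936 = 6.311 mg/L.

t_c ≈ 2.87 d; D_c ≈ 6.31 mg/L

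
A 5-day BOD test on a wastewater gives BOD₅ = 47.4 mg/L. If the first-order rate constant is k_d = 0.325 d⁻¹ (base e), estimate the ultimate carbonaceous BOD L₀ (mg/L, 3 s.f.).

L₀ ≈ 59.0 mg/L

BOD₅ = L₀(1 − e^(−5k_d)) ⇒ L₀ = BOD₅ / (1 − e^(−5×0.325))
= 47.4 / (1 − 0.1969) = 47.4 / 0.8031 = 59.02 mg/L.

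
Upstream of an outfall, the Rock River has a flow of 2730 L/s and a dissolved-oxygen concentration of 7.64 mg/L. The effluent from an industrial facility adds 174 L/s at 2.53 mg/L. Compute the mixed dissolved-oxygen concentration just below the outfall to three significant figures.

Flow-weighted mixing: C = (Q_r C_r + Q_w C_w)/(Q_r + Q_w)
= (2730×7.64 + 174×2.53)/(2730 + 174) = 21300/2904 = 7.334 mg/L.

7.33 mg/L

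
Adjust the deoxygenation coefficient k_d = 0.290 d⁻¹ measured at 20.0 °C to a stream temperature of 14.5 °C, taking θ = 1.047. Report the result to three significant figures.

k_d(T₂) = k_d(T₁) · θ^(T₂−T₁) = 0.290 × 1.047^(14.5−20.0)
= 0.290 × 1.047^-5.50 = 0.290 × 0.7768 = 0.2253 d⁻¹.

k_d ≈ 0.225 d⁻¹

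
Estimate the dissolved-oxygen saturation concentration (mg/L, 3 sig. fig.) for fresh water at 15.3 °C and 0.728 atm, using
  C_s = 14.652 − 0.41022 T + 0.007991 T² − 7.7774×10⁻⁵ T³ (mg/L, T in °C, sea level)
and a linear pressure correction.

At sea level: C_s = 14.652 − 0.41022×15.3 + 0.007991×15.3² − 7.7774×10⁻⁵×15.3³ = 9.968 mg/L.
Pressure correction: C_s' = 9.968 × 0.728 = 7.256 mg/L.

C_s ≈ 7.26 mg/L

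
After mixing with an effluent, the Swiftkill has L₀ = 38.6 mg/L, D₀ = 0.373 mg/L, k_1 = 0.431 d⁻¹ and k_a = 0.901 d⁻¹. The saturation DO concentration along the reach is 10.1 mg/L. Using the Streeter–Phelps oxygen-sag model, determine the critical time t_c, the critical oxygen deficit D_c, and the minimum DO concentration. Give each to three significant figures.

t_c ≈ 1.55 d; D_c ≈ 9.48 mg/L; min DO ≈ 0.618 mg/L

At the critical point dD/dt = 0, so k_1 L₀ e^(−k_1 t) = k_a D. Substituting D(t) from the Streeter–Phelps equation and solving for t gives
t_c = ln[(k_a/k_1)(1 − D₀(k_a−k_1)/(k_1 L₀))] / (k_a−k_1).
Here k_a−k_1 = 0.4700 d⁻¹ and 1 − D₀(k_a−k_1)/(k_1 L₀) = 1 − 0.373×0.4700/(0.431×38.6) = 0.9895, so
t_c = ln(2.090 × 0.9895) / 0.4700 = 0.7268 / 0.4700 = 1.546 d.
D_c = (k_1/k_a) L₀ e^(−k_1 t_c) = (0.431/0.901) × 38.6 × e^(−0.431×1.546) = 0.4784 × 38.6 × 0.5135 = 9.482 mg/L.
Minimum DO = C_s − D_c = 10.1 − 9.482 = 0.6183 mg/L.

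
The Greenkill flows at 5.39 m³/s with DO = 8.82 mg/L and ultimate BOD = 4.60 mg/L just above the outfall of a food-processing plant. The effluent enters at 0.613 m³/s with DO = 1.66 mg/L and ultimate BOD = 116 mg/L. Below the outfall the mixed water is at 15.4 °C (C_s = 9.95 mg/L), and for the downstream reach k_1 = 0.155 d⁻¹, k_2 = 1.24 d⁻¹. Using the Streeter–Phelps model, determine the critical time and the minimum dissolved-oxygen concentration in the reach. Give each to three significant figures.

t_c ≈ 0.359 d; minimum DO ≈ 8.06 mg/L

Mixed DO = (5.39×8.82 + 0.613×1.66)/(5.39+0.613) = 48.56/6.003 = 8.089 mg/L.
Mixed L₀ = (5.39×4.60 + 0.613×116)/(6.003) = 95.90/6.003 = 15.98 mg/L.
Initial deficit D₀ = C_s − DO₀ = 9.95 − 8.089 = 1.861 mg/L.
t_c = (1/1.085) ln[(1.24/0.155)(1 − 1.861×1.085/(0.155×15.98))] = 0.9217 × ln(1.476) = 0.3589 d.
D_c = (0.155/1.24) × 15.98 × e^(−0.155×0.3589) = 0.1250 × 15.98 × 0.9459 = 1.889 mg/L.
Minimum DO = 9.95 − 1.889 = 8.061 mg/L.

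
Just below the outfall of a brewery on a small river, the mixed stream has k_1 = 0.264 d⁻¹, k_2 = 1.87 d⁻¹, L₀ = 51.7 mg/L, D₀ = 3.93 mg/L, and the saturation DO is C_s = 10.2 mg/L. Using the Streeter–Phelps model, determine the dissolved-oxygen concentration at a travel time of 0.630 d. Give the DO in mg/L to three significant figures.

DO ≈ 4.41 mg/L

k_1 L₀/(k_2−k_1) = 0.264×51.7/(1.87−0.264) = 13.65/1.606 = 8.499 mg/L.
e^(−k_1 t) = e^(−0.264×0.6300) = 0.8468; e^(−k_2 t) = e^(−1.87×0.6300) = 0.3079.
D = 8.499 × (0.8468 − 0.3079) + 3.93 × 0.3079 = 4.580 + 1.210 = 5.790 mg/L.
DO = C_s − D = 10.2 − 5.790 = 4.410 mg/L.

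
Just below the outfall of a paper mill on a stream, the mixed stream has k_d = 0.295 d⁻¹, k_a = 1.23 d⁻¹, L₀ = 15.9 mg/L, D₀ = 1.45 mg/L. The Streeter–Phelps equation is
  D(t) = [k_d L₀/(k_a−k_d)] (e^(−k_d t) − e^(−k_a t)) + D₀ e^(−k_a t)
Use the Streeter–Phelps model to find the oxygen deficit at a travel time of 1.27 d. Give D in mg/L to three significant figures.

D ≈ 2.70 mg/L

k_d L₀/(k_a−k_d) = 0.295×15.9/(1.23−0.295) = 4.691/0.9350 = 5.017 mg/L.
e^(−k_d t) = e^(−0.295×1.270) = 0.6875; e^(−k_a t) = e^(−1.23×1.270) = 0.2097.
D = 5.017 × (0.6875 − 0.2097) + 1.45 × 0.2097 = 2.397 + 0.3041 = 2.701 mg/L.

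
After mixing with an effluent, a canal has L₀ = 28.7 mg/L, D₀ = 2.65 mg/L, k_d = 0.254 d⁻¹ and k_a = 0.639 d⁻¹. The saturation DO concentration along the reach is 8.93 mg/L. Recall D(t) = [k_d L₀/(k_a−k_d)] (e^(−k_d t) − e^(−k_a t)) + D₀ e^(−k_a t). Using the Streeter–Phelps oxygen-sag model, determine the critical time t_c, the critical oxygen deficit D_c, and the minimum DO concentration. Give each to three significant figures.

t_c ≈ 2.00 d; D_c ≈ 6.86 mg/L; min DO ≈ 2.07 mg/L

At the critical point dD/dt = 0, so k_d L₀ e^(−k_d t) = k_a D. Substituting D(t) from the Streeter–Phelps equation and solving for t gives
t_c = ln[(k_a/k_d)(1 − D₀(k_a−k_d)/(k_d L₀))] / (k_a−k_d).
Here k_a−k_d = 0.3850 d⁻¹ and 1 − D₀(k_a−k_d)/(k_d L₀) = 1 − 2.65×0.3850/(0.254×28.7) = 0.8600, so
t_c = ln(2.516 × 0.8600) / 0.3850 = 0.7718 / 0.3850 = 2.005 d.
L(t_c) = L₀ e^(−k_d t_c) = 28.7 × 0.6010 = 17.25 mg/L, and at the critical point k_a D_c = k_d L, so D_c = (0.254/0.639) × 17.25 = 6.856 mg/L.
Minimum DO = C_s − D_c = 8.93 − 6.856 = 2.074 mg/L.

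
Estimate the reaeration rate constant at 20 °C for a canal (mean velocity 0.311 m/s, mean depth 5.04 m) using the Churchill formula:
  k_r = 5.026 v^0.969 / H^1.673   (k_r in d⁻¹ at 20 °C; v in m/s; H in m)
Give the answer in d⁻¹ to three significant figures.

k_r ≈ 0.108 d⁻¹

k_r = 5.026 × 0.311^0.969 / 5.04^1.673 = 5.026 × 0.3225 / 14.97 = 0.1083 d⁻¹.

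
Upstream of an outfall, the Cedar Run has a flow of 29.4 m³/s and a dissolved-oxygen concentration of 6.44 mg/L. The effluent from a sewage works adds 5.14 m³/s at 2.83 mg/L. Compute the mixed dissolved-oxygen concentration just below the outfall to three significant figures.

5.90 mg/L

Flow-weighted mixing: C = (Q_r C_r + Q_w C_w)/(Q_r + Q_w)
= (29.4×6.44 + 5.14×2.83)/(29.4 + 5.14) = 203.9/34.54 = 5.903 mg/L.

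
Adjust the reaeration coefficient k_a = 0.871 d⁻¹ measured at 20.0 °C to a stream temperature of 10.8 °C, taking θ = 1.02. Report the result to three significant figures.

k_a(T₂) = k_a(T₁) · θ^(T₂−T₁) = 0.871 × 1.02^(10.8−20.0)
= 0.871 × 1.02^-9.20 = 0.871 × 0.8334 = 0.7259 d⁻¹.

k_a ≈ 0.726 d⁻¹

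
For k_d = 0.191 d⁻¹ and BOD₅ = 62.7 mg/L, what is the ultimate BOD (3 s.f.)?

L₀ ≈ 102 mg/L

BOD₅ = L₀(1 − e^(−5k_d)) ⇒ L₀ = BOD₅ / (1 − e^(−5×0.191))
= 62.7 / (1 − 0.3848) = 62.7 / 0.6152 = 101.9 mg/L.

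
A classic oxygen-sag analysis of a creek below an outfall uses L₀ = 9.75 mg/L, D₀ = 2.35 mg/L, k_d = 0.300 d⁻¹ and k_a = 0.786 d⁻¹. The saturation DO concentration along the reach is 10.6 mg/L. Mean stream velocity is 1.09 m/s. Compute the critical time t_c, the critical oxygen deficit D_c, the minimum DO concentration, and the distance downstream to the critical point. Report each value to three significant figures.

With k_a/k_d = 2.620 and 1 − D₀(k_a−k_d)/(k_d L₀) = 0.6095,
t_c = ln(2.620 × 0.6095) / (0.786 − 0.300) = ln(1.597) / 0.4860 = 0.4681/0.4860 = 0.9632 d.
D_c = (k_d/k_a) L₀ e^(−k_d t_c) = (0.300/0.786) × 9.75 × e^(−0.300×0.9632) = 0.3817 × 9.75 × 0.7490 = 2.787 mg/L.
Minimum DO = C_s − D_c = 10.6 − 2.787 = 7.813 mg/L.
x_c = v t_c = 1.09 m/s × 0.9632 d × 86400 s/d = 90710 m ≈ 90.7 km.

t_c ≈ 0.963 d; D_c ≈ 2.79 mg/L; min DO ≈ 7.81 mg/L; x_c ≈ 90.7 km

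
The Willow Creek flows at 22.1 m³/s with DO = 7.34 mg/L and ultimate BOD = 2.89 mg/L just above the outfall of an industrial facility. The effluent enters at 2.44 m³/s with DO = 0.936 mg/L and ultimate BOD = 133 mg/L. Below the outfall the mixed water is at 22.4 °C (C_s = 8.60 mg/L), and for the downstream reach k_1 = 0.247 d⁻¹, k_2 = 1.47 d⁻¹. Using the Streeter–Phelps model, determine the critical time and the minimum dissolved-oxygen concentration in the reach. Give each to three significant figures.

t_c ≈ 0.723 d; minimum DO ≈ 6.38 mg/L

Mixed DO = (22.1×7.34 + 2.44×0.936)/(22.1+2.44) = 164.5/24.54 = 6.703 mg/L.
Mixed L₀ = (22.1×2.89 + 2.44×133)/(24.54) = 388.4/24.54 = 15.83 mg/L.
Initial deficit D₀ = C_s − DO₀ = 8.60 − 6.703 = 1.897 mg/L.
t_c = (1/1.223) ln[(1.47/0.247)(1 − 1.897×1.223/(0.247×15.83))] = 0.8177 × ln(2.420) = 0.7226 d.
D_c = (0.247/1.47) × 15.83 × e^(−0.247×0.7226) = 0.1680 × 15.83 × 0.8365 = 2.225 mg/L.
Minimum DO = 8.60 − 2.225 = 6.375 mg/L.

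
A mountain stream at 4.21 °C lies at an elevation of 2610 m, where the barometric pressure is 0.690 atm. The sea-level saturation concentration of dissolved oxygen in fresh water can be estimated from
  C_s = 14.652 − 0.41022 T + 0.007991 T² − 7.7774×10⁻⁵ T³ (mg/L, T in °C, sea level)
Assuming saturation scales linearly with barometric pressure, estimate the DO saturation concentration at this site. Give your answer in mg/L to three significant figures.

At sea level: C_s = 14.652 − 0.41022×4.21 + 0.007991×4.21² − 7.7774×10⁻⁵×4.21³ = 13.06 mg/L.
Pressure correction: C_s' = 13.06 × 0.690 = 9.012 mg/L.

C_s ≈ 9.01 mg/L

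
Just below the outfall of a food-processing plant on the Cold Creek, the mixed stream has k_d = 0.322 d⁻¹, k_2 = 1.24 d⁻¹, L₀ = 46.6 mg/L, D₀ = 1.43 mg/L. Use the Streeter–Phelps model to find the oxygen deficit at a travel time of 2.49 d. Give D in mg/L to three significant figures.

k_d L₀/(k_2−k_d) = 0.322×46.6/(1.24−0.322) = 15.01/0.9180 = 16.35 mg/L.
e^(−k_d t) = e^(−0.322×2.490) = 0.4485; e^(−k_2 t) = e^(−1.24×2.490) = 0.04561.
D = 16.35 × (0.4485 − 0.04561) + 1.43 × 0.04561 = 6.586 + 0.06522 = 6.651 mg/L.

D ≈ 6.65 mg/L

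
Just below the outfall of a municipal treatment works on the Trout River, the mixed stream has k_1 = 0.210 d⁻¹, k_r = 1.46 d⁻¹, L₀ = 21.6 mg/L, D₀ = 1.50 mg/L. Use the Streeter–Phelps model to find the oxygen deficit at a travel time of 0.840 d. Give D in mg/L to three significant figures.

k_1 L₀/(k_r−k_1) = 0.210×21.6/(1.46−0.210) = 4.536/1.250 = 3.629 mg/L.
e^(−k_1 t) = e^(−0.210×0.8400) = 0.8383; e^(−k_r t) = e^(−1.46×0.8400) = 0.2933.
D = 3.629 × (0.8383 − 0.2933) + 1.50 × 0.2933 = 1.977 + 0.4400 = 2.417 mg/L.

D ≈ 2.42 mg/L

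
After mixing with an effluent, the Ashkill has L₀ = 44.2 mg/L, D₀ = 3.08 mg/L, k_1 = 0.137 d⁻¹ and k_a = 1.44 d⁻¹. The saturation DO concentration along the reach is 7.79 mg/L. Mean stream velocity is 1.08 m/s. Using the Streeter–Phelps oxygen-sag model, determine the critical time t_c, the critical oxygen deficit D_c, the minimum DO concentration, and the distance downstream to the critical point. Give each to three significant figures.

t_c = [1/(k_a−k_1)] ln[(k_a/k_1)(1 − D₀(k_a−k_1)/(k_1 L₀))]
= [1/(1.44−0.137)] ln[(1.44/0.137)(1 − 3.08×1.303/(0.137×44.2))]
= (1/1.303) ln[10.51 × 0.3372] = 0.7675 × ln(3.545) = 0.7675 × 1.265 = 0.9712 d.
D_c = (k_1/k_a) L₀ e^(−k_1 t_c) = (0.137/1.44) × 44.2 × e^(−0.137×0.9712) = 0.09514 × 44.2 × 0.8754 = 3.681 mg/L.
Minimum DO = C_s − D_c = 7.79 − 3.681 = 4.109 mg/L.
x_c = v t_c = 1.08 m/s × 0.9712 d × 86400 s/d = 90620 m ≈ 90.6 km.

t_c ≈ 0.971 d; D_c ≈ 3.68 mg/L; min DO ≈ 4.11 mg/L; x_c ≈ 90.6 km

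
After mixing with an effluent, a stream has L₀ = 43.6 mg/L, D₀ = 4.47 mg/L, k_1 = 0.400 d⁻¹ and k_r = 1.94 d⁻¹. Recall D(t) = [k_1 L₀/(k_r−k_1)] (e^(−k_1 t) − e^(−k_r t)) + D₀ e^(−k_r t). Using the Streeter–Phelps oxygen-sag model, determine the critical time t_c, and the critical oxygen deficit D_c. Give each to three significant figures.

t_c ≈ 0.699 d; D_c ≈ 6.80 mg/L

t_c = [1/(k_r−k_1)] ln[(k_r/k_1)(1 − D₀(k_r−k_1)/(k_1 L₀))]
= [1/(1.94−0.400)] ln[(1.94/0.400)(1 − 4.47×1.540/(0.400×43.6))]
= (1/1.540) ln[4.850 × 0.6053] = 0.6494 × ln(2.936) = 0.6494 × 1.077 = 0.6993 d.
D_c = (k_1/k_r) L₀ e^(−k_1 t_c) = (0.400/1.94) × 43.6 × e^(−0.400×0.6993) = 0.2062 × 43.6 × 0.7560 = 6.796 mg/L.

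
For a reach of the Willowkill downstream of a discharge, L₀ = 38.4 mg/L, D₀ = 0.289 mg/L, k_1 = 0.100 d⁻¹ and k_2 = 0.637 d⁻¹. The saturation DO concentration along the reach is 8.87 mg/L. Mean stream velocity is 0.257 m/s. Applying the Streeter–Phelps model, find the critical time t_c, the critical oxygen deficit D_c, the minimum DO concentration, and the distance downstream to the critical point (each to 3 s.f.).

t_c = [1/(k_2−k_1)] ln[(k_2/k_1)(1 − D₀(k_2−k_1)/(k_1 L₀))]
= [1/(0.637−0.100)] ln[(0.637/0.100)(1 − 0.289×0.5370/(0.100×38.4))]
= (1/0.5370) ln[6.370 × 0.9596] = 1.862 × ln(6.113) = 1.862 × 1.810 = 3.371 d.
D_c = (k_1/k_2) L₀ e^(−k_1 t_c) = (0.100/0.637) × 38.4 × e^(−0.100×3.371) = 0.1570 × 38.4 × 0.7138 = 4.303 mg/L.
Minimum DO = C_s − D_c = 8.87 − 4.303 = 4.567 mg/L.
x_c = v t_c = 0.257 m/s × 3.371 d × 86400 s/d = 74860 m ≈ 74.9 km.

t_c ≈ 3.37 d; D_c ≈ 4.30 mg/L; min DO ≈ 4.57 mg/L; x_c ≈ 74.9 km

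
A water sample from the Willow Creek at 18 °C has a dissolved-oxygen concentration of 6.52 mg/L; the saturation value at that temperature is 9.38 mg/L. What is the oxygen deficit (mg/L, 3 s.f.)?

D ≈ 2.86 mg/L

D = C_s − C = 9.38 − 6.52 = 2.86 mg/L.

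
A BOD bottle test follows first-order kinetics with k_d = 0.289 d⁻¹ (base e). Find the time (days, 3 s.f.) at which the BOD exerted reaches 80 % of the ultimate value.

y/L₀ = 1 − e^(−k_d t) = 0.80 ⇒ e^(−k_d t) = 0.200
t = −ln(0.200) / 0.289 = 1.609 / 0.289 = 5.569 d.

t ≈ 5.57 d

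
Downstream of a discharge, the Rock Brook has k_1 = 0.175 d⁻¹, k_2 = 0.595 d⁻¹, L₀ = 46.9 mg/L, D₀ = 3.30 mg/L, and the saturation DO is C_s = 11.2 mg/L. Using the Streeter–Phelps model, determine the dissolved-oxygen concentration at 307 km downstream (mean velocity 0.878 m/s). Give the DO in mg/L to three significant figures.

Travel time t = x/v = 307 km / (0.878 m/s) = 307000 m / 0.878 m/s = 349700 s = 4.047 d.
k_1 L₀/(k_2−k_1) = 0.175×46.9/(0.595−0.175) = 8.207/0.4200 = 19.54 mg/L.
e^(−k_1 t) = e^(−0.175×4.047) = 0.4925; e^(−k_2 t) = e^(−0.595×4.047) = 0.09000.
D = 19.54 × (0.4925 − 0.09000) + 3.30 × 0.09000 = 7.866 + 0.2970 = 8.163 mg/L.
DO = C_s − D = 11.2 − 8.163 = 3.037 mg/L.

DO ≈ 3.04 mg/L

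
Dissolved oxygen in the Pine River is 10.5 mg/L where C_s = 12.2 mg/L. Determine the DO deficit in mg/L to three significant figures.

D = C_s − C = 12.2 − 10.5 = 1.70 mg/L.

D ≈ 1.70 mg/L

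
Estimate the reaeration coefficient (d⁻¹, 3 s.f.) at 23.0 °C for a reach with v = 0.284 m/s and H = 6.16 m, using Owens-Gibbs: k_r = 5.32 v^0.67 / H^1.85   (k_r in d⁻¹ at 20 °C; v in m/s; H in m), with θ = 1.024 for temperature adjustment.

k_r ≈ 0.0851 d⁻¹

k_r(20) = 5.32 × 0.284^0.67 / 6.16^1.85 = 5.32 × 0.4303 / 28.89 = 0.07923 d⁻¹.
k_r(23.0) = 0.07923 × 1.024^(23.0−20) = 0.07923 × 1.074 = 0.08508 d⁻¹.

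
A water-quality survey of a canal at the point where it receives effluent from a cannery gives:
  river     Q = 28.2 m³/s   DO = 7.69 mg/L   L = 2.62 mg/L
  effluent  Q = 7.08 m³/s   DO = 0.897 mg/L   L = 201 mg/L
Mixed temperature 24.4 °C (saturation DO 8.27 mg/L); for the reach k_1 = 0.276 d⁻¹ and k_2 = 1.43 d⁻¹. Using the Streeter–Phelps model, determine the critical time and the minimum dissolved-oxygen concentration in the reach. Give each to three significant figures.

Mixed DO = (28.2×7.69 + 7.08×0.897)/(28.2+7.08) = 223.2/35.28 = 6.327 mg/L.
Mixed L₀ = (28.2×2.62 + 7.08×201)/(35.28) = 1497/35.28 = 42.43 mg/L.
Initial deficit D₀ = C_s − DO₀ = 8.27 − 6.327 = 1.943 mg/L.
t_c = (1/1.154) ln[(1.43/0.276)(1 − 1.943×1.154/(0.276×42.43))] = 0.8666 × ln(4.189) = 1.241 d.
D_c = (0.276/1.43) × 42.43 × e^(−0.276×1.241) = 0.1930 × 42.43 × 0.7099 = 5.814 mg/L.
Minimum DO = 8.27 − 5.814 = 2.456 mg/L.

t_c ≈ 1.24 d; minimum DO ≈ 2.46 mg/L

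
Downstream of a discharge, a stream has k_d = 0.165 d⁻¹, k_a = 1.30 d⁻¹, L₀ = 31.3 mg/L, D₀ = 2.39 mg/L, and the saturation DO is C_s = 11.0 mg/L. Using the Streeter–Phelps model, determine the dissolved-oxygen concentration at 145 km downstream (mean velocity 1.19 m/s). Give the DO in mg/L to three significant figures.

Travel time t = x/v = 145 km / (1.19 m/s) = 145000 m / 1.19 m/s = 121800 s = 1.410 d.
k_d L₀/(k_a−k_d) = 0.165×31.3/(1.30−0.165) = 5.165/1.135 = 4.550 mg/L.
e^(−k_d t) = e^(−0.165×1.410) = 0.7924; e^(−k_a t) = e^(−1.30×1.410) = 0.1599.
D = 4.550 × (0.7924 − 0.1599) + 2.39 × 0.1599 = 2.878 + 0.3821 = 3.260 mg/L.
DO = C_s − D = 11.0 − 3.260 = 7.740 mg/L.

DO ≈ 7.74 mg/L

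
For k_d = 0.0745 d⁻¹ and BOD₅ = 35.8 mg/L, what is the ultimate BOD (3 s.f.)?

BOD₅ = L₀(1 − e^(−5k_d)) ⇒ L₀ = BOD₅ / (1 − e^(−5×0.0745))
= 35.8 / (1 − 0.6890) = 35.8 / 0.3110 = 115.1 mg/L.

L₀ ≈ 115 mg/L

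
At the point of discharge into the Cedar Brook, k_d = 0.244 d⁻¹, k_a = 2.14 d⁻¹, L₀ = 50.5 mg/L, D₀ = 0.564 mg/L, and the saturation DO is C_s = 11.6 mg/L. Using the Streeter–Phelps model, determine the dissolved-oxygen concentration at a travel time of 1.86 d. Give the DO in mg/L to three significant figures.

DO ≈ 7.58 mg/L

k_d L₀/(k_a−k_d) = 0.244×50.5/(2.14−0.244) = 12.32/1.896 = 6.499 mg/L.
e^(−k_d t) = e^(−0.244×1.860) = 0.6352; e^(−k_a t) = e^(−2.14×1.860) = 0.01868.
D = 6.499 × (0.6352 − 0.01868) + 0.564 × 0.01868 = 4.007 + 0.01053 = 4.017 mg/L.
DO = C_s − D = 11.6 − 4.017 = 7.583 mg/L.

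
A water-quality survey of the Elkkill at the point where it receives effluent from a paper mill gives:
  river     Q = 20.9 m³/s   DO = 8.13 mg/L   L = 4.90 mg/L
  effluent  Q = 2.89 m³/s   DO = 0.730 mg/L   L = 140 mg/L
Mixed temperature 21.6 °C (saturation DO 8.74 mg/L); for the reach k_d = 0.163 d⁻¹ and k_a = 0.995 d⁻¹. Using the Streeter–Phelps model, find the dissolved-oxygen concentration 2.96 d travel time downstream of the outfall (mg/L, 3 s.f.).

DO ≈ 6.30 mg/L

Mixed DO = (20.9×8.13 + 2.89×0.730)/(20.9+2.89) = 172.0/23.79 = 7.231 mg/L.
Mixed L₀ = (20.9×4.90 + 2.89×140)/(23.79) = 507.0/23.79 = 21.31 mg/L.
Initial deficit D₀ = C_s − DO₀ = 8.74 − 7.231 = 1.509 mg/L.
D(2.96) = [0.163×21.31/(0.995−0.163)](e^(−0.163×2.96) − e^(−0.995×2.96)) + 1.509 e^(−0.995×2.96)
= 4.175 × (0.6173 − 0.05259) + 1.509 × 0.05259 = 2.437 mg/L.
DO = 8.74 − 2.437 = 6.303 mg/L.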